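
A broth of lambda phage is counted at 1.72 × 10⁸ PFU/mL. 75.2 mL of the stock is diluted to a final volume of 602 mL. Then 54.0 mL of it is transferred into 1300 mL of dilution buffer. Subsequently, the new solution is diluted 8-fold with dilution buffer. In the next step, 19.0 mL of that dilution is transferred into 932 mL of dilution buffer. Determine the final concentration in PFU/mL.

2140 PFU/mL

Overall dilution factor = 8.005 × 25.07 × 8 × 50.05 = 8.04 × 10⁴.
1.72 × 10⁸ PFU/mL / 8.04 × 10⁴ = 2140 PFU/mL.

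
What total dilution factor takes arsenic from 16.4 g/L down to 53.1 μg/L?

3.09 × 10⁵

Factor = C₀/C_target = 16.4 g/L / 53.1 μg/L = 3.09 × 10⁵.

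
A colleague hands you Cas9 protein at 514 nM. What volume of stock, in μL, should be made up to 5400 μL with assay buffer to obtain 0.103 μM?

1080 μL

0.103 μM = 103 nM.
V₁ = C₂V₂/C₁ = 103 × 5400 / 514 = 1082 μL.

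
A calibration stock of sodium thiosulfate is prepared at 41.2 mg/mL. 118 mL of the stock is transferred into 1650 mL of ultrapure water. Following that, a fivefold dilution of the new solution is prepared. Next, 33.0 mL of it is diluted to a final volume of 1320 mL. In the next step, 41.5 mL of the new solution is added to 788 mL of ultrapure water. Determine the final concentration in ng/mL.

688 ng/mL

Overall dilution factor = 14.98 × 5 × 40 × 19.99 = 5.99 × 10⁴.
41.2 mg/mL / 5.99 × 10⁴ = 6.88 × 10⁻⁴ mg/mL = 688 ng/mL.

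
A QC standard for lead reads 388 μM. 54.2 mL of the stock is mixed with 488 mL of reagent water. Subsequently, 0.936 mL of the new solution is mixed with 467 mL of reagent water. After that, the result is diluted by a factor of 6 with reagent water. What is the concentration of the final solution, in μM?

Overall dilution factor = 10.00 × 499.9 × 6 = 3.00 × 10⁴.
388 μM / 3.00 × 10⁴ = 0.0129 μM.

0.0129 μM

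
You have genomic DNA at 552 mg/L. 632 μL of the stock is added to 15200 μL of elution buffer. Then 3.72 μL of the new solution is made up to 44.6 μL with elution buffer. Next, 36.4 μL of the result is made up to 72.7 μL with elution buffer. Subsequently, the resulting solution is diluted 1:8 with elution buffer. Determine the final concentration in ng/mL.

Overall dilution factor = 25.05 × 11.99 × 1.997 × 8 = 4799.
552 mg/L / 4799 = 0.115 mg/L = 115 ng/mL.

115 ng/mL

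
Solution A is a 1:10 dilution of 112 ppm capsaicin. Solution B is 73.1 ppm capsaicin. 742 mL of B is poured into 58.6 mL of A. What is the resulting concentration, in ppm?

C_A = 112 ppm / 10 = 11.2 ppm.
C_mix = (C_A·V_A + C_B·V_B)/(V_A + V_B) = (11.2×58.6 + 73.1×742) / 800.6 = 68.6 ppm.

68.6 ppm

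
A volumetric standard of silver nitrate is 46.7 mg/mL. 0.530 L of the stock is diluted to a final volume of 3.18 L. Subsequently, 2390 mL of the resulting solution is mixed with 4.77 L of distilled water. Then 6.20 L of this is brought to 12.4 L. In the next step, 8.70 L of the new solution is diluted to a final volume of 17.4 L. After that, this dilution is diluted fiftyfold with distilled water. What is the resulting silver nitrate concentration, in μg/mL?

13.0 μg/mL

Overall dilution factor = 6 × 2.996 × 2 × 2 × 50 = 3595.
46.7 mg/mL / 3595 = 0.0130 mg/mL = 13.0 μg/mL.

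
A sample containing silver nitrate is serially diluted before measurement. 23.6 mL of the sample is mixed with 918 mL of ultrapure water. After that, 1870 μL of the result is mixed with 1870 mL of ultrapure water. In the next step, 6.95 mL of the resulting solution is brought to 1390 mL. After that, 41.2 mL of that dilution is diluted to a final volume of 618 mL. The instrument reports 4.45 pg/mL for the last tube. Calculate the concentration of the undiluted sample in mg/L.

Overall dilution factor = 39.90 × 1001 × 200 × 15 = 1.20 × 10⁸.
Original = 4.45 pg/mL × 1.20 × 10⁸ = 5.33 × 10⁸ pg/mL = 533 mg/L.

533 mg/L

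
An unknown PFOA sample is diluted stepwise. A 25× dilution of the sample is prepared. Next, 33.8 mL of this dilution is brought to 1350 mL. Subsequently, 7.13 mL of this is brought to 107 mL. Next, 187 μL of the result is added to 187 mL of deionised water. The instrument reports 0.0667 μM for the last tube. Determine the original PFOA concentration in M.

Overall dilution factor = 25 × 39.94 × 15.01 × 1001 = 1.50 × 10⁷.
Original = 0.0667 μM × 1.50 × 10⁷ = 1.00 × 10⁶ μM = 1.00 M.

1.00 M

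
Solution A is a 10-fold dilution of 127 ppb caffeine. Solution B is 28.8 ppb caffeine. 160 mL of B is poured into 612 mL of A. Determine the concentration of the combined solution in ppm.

C_A = 127 ppb / 10 = 12.7 ppb.
C_mix = (C_A·V_A + C_B·V_B)/(V_A + V_B) = (12.7×612 + 28.8×160) / 772.0 = 16.0 ppb = 0.0160 ppm.

0.0160 ppm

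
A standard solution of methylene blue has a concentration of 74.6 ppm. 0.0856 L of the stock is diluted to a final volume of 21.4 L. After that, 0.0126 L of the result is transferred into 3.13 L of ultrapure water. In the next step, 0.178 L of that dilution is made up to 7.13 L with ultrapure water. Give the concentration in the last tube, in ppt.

Overall dilution factor = 250 × 249.4 × 40.06 = 2.50 × 10⁶.
74.6 ppm / 2.50 × 10⁶ = 2.99 × 10⁻⁵ ppm = 29.9 ppt.

29.9 ppt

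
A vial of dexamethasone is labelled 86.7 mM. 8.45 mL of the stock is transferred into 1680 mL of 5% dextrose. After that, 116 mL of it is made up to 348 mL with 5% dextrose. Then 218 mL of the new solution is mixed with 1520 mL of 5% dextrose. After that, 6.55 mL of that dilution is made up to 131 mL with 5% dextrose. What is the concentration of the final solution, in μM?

Overall dilution factor = 199.8 × 3 × 7.972 × 20 = 9.56 × 10⁴.
86.7 mM / 9.56 × 10⁴ = 9.07 × 10⁻⁴ mM = 0.907 μM.

0.907 μM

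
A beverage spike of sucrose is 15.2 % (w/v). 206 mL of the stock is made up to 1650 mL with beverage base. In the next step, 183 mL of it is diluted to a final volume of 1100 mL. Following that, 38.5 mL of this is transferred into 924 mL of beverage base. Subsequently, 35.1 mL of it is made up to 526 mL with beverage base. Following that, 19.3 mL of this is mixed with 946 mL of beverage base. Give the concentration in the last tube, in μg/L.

168 μg/L

Overall dilution factor = 8.010 × 6.011 × 25 × 14.99 × 50.02 = 9.02 × 10⁵.
15.2 % (w/v) / 9.02 × 10⁵ = 1.68 × 10⁻⁵ % (w/v) = 168 μg/L.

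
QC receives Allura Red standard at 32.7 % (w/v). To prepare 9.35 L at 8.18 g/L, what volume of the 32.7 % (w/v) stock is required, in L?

0.234 L

8.18 g/L = 0.818 % (w/v).
V₁ = C₂V₂/C₁ = 0.818 × 9.35 / 32.7 = 0.234 L.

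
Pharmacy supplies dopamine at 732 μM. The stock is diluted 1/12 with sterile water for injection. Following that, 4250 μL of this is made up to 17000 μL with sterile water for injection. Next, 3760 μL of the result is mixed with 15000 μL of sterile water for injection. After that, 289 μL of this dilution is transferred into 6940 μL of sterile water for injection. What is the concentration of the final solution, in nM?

Overall dilution factor = 12 × 4 × 4.989 × 25.01 = 5991.
732 μM / 5991 = 0.122 μM = 122 nM.

122 nM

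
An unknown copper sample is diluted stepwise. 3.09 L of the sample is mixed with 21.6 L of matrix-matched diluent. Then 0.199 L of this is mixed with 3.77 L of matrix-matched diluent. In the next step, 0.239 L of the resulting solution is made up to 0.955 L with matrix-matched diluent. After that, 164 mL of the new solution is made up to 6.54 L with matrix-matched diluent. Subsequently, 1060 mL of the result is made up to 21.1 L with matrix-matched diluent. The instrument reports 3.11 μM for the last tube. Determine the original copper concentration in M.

1.57 M

Overall dilution factor = 7.990 × 19.94 × 3.996 × 39.88 × 19.91 = 5.05 × 10⁵.
Original = 3.11 μM × 5.05 × 10⁵ = 1.57 × 10⁶ μM = 1.57 M.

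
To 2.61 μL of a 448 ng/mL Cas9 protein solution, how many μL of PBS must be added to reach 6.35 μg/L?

6.35 μg/L = 6.35 ng/mL.
V₂ = C₁V₁/C₂ = 448 × 2.61 / 6.35 = 184 μL.
Diluent to add = V₂ − V₁ = 184 − 2.61 = 182 μL.

182 μL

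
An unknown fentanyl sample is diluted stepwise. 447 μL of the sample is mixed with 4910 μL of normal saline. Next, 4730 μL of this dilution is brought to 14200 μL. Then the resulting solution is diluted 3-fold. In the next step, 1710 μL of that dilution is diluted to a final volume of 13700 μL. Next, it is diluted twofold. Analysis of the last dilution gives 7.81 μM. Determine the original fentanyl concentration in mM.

Overall dilution factor = 11.98 × 3.002 × 3 × 8.012 × 2 = 1729.
Original = 7.81 μM × 1729 = 1.35 × 10⁴ μM = 13.5 mM.

13.5 mM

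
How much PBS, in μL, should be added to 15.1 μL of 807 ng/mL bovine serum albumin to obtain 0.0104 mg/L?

1160 μL

0.0104 mg/L = 10.4 ng/mL.
V₂ = C₁V₁/C₂ = 807 × 15.1 / 10.4 = 1172 μL.
Diluent to add = V₂ − V₁ = 1172 − 15.1 = 1160 μL.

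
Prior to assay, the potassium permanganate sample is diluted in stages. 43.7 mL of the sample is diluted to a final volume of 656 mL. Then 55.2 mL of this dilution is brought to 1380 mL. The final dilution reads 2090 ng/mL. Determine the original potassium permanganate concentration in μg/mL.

784 μg/mL

Overall dilution factor = 15.01 × 25 = 375.
Original = 2090 ng/mL × 375 = 7.84 × 10⁵ ng/mL = 784 μg/mL.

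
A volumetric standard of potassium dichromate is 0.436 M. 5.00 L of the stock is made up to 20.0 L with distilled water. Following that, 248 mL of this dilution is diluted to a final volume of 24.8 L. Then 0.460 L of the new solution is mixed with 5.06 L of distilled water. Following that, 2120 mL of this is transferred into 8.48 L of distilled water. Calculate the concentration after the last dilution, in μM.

18.2 μM

Overall dilution factor = 4 × 100 × 12 × 5 = 2.40 × 10⁴.
0.436 M / 2.40 × 10⁴ = 1.82 × 10⁻⁵ M = 18.2 μM.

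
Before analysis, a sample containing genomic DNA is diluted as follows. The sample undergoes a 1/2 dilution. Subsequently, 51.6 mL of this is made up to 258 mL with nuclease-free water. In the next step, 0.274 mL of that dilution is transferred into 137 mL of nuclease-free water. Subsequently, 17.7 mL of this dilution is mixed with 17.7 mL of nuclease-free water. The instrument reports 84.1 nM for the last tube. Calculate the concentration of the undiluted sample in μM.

Overall dilution factor = 2 × 5 × 501 × 2 = 1.00 × 10⁴.
Original = 84.1 nM × 1.00 × 10⁴ = 8.43 × 10⁵ nM = 843 μM.

843 μM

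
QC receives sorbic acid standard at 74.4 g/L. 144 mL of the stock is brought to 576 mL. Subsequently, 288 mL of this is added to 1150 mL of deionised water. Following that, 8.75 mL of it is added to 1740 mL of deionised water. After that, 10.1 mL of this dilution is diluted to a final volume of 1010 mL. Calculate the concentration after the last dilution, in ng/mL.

186 ng/mL

Overall dilution factor = 4 × 4.993 × 199.9 × 100 = 3.99 × 10⁵.
74.4 g/L / 3.99 × 10⁵ = 1.86 × 10⁻⁴ g/L = 186 ng/mL.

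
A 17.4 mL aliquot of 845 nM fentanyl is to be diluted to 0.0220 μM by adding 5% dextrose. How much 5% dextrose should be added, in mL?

0.0220 μM = 22.0 nM.
V₂ = C₁V₁/C₂ = 845 × 17.4 / 22.0 = 668 mL.
Diluent to add = V₂ − V₁ = 668 − 17.4 = 651 mL.

651 mL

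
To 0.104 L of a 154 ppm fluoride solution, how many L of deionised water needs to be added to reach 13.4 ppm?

1.09 L

V₂ = C₁V₁/C₂ = 154 × 0.104 / 13.4 = 1.20 L.
Diluent to add = V₂ − V₁ = 1.20 − 0.104 = 1.09 L.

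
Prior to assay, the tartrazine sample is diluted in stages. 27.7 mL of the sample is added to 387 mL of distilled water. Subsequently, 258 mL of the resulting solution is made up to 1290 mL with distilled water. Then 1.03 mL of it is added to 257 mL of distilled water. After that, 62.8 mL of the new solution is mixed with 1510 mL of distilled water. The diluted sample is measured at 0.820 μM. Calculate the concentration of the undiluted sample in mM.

385 mM

Overall dilution factor = 14.97 × 5 × 250.5 × 25.04 = 4.70 × 10⁵.
Original = 0.820 μM × 4.70 × 10⁵ = 3.85 × 10⁵ μM = 385 mM.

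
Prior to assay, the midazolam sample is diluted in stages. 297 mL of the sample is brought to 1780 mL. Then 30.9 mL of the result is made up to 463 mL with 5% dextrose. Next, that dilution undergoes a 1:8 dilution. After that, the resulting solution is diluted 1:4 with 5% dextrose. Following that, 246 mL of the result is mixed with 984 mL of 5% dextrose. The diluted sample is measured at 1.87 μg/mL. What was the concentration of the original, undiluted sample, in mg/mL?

Overall dilution factor = 5.993 × 14.98 × 8 × 4 × 5 = 1.44 × 10⁴.
Original = 1.87 μg/mL × 1.44 × 10⁴ = 2.69 × 10⁴ μg/mL = 26.9 mg/mL.

26.9 mg/mL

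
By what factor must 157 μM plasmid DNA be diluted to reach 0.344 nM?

4.56 × 10⁵

Factor = C₀/C_target = 157 μM / 0.344 nM = 4.56 × 10⁵.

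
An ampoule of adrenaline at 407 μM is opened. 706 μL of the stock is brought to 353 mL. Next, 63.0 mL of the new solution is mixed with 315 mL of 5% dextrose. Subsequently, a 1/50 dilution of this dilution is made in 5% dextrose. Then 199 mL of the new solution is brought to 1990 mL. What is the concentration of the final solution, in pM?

271 pM

Overall dilution factor = 500 × 6 × 50 × 10 = 1.50 × 10⁶.
407 μM / 1.50 × 10⁶ = 2.71 × 10⁻⁴ μM = 271 pM.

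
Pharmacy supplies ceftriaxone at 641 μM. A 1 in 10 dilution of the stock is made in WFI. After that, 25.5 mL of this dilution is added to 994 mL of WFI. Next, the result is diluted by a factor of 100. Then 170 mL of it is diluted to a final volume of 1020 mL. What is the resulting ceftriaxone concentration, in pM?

Overall dilution factor = 10 × 39.98 × 100 × 6 = 2.40 × 10⁵.
641 μM / 2.40 × 10⁵ = 2.67 × 10⁻³ μM = 2670 pM.

2670 pM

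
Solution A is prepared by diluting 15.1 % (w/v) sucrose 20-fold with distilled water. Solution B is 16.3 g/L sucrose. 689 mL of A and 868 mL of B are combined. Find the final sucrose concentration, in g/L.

C_A = 15.1 % (w/v) / 20 = 0.755 % (w/v).
C_B = 16.3 g/L = 1.63 % (w/v).
C_mix = (C_A·V_A + C_B·V_B)/(V_A + V_B) = (0.755×689 + 1.63×868) / 1557 = 1.24 % (w/v) = 12.4 g/L.

12.4 g/L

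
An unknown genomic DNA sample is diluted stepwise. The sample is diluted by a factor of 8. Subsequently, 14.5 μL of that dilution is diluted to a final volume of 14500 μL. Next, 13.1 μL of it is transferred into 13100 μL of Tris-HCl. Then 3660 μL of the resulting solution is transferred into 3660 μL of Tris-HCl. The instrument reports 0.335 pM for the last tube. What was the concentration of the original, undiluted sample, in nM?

5370 nM

Overall dilution factor = 8 × 1000 × 1001 × 2 = 1.60 × 10⁷.
Original = 0.335 pM × 1.60 × 10⁷ = 5.37 × 10⁶ pM = 5370 nM.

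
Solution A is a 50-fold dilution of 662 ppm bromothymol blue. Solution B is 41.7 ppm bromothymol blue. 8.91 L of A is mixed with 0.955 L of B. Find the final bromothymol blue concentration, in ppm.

16.0 ppm

C_A = 662 ppm / 50 = 13.2 ppm.
C_mix = (C_A·V_A + C_B·V_B)/(V_A + V_B) = (13.2×8.91 + 41.7×0.955) / 9.865 = 16.0 ppm.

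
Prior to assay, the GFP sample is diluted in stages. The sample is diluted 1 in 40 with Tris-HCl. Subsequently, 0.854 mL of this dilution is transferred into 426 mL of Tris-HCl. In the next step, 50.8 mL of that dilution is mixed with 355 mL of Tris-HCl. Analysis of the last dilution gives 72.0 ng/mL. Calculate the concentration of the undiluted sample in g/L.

Overall dilution factor = 40 × 499.8 × 7.988 = 1.60 × 10⁵.
Original = 72.0 ng/mL × 1.60 × 10⁵ = 1.15 × 10⁷ ng/mL = 11.5 g/L.

11.5 g/L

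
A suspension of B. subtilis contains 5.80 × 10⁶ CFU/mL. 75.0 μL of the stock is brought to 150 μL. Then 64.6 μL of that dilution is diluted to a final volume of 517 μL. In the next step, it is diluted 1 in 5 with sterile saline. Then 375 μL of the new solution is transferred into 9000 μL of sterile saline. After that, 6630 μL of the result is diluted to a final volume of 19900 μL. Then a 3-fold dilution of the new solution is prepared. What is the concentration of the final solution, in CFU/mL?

Overall dilution factor = 2 × 8.003 × 5 × 25 × 3.002 × 3 = 1.80 × 10⁴.
5.80 × 10⁶ CFU/mL / 1.80 × 10⁴ = 322 CFU/mL.

322 CFU/mL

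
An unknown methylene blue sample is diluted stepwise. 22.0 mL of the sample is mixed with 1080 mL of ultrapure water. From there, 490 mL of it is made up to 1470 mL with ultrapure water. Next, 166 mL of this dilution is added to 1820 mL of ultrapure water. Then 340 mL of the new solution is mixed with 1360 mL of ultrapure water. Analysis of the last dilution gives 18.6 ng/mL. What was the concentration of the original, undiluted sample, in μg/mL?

Overall dilution factor = 50.09 × 3 × 11.96 × 5 = 8989.
Original = 18.6 ng/mL × 8989 = 1.67 × 10⁵ ng/mL = 167 μg/mL.

167 μg/mL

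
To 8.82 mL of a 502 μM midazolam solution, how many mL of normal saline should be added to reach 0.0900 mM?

0.0900 mM = 90.0 μM.
V₂ = C₁V₁/C₂ = 502 × 8.82 / 90.0 = 49.2 mL.
Diluent to add = V₂ − V₁ = 49.2 − 8.82 = 40.4 mL.

40.4 mL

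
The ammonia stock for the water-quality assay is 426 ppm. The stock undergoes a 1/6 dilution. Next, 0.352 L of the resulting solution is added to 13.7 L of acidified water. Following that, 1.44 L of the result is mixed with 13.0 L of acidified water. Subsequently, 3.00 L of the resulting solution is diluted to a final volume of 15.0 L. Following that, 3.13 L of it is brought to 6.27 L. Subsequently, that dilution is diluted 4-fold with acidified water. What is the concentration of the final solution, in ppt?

Overall dilution factor = 6 × 39.92 × 10.03 × 5 × 2.003 × 4 = 9.62 × 10⁴.
426 ppm / 9.62 × 10⁴ = 4.43 × 10⁻³ ppm = 4430 ppt.

4430 ppt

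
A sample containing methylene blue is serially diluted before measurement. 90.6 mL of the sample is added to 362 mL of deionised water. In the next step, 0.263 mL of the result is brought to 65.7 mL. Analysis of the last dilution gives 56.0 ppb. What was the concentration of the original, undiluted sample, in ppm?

69.9 ppm

Overall dilution factor = 4.996 × 249.8 = 1248.
Original = 56.0 ppb × 1248 = 6.99 × 10⁴ ppb = 69.9 ppm.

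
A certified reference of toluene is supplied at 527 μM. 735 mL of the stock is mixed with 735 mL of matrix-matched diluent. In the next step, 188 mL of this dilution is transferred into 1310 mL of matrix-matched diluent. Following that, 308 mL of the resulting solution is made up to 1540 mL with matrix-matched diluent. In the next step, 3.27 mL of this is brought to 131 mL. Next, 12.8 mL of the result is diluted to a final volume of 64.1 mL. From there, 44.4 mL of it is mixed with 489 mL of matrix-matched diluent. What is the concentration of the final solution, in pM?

2740 pM

Overall dilution factor = 2 × 7.968 × 5 × 40.06 × 5.008 × 12.01 = 1.92 × 10⁵.
527 μM / 1.92 × 10⁵ = 2.74 × 10⁻³ μM = 2740 pM.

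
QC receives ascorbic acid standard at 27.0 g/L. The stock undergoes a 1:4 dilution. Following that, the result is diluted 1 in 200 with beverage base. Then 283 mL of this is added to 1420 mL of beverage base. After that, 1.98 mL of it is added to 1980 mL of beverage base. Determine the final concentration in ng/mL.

Overall dilution factor = 4 × 200 × 6.018 × 1001 = 4.82 × 10⁶.
27.0 g/L / 4.82 × 10⁶ = 5.60 × 10⁻⁶ g/L = 5.60 ng/mL.

5.60 ng/mL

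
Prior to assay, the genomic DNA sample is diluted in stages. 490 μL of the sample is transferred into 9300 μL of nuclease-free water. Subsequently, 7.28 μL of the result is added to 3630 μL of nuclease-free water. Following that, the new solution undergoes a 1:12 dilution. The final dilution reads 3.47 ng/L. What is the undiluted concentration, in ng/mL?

416 ng/mL

Overall dilution factor = 19.98 × 499.6 × 12 = 1.20 × 10⁵.
Original = 3.47 ng/L × 1.20 × 10⁵ = 4.16 × 10⁵ ng/L = 416 ng/mL.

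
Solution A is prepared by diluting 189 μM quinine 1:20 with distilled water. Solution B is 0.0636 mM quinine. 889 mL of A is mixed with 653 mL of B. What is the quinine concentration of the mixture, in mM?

C_A = 189 μM / 20 = 9.45 μM.
C_B = 0.0636 mM = 63.6 μM.
C_mix = (C_A·V_A + C_B·V_B)/(V_A + V_B) = (9.45×889 + 63.6×653) / 1542 = 32.4 μM = 0.0324 mM.

0.0324 mM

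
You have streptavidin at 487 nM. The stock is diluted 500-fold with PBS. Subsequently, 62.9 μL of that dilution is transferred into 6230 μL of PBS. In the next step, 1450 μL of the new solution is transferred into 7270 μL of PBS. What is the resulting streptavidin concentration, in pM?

Overall dilution factor = 500 × 100.0 × 6.014 = 3.01 × 10⁵.
487 nM / 3.01 × 10⁵ = 1.62 × 10⁻³ nM = 1.62 pM.

1.62 pM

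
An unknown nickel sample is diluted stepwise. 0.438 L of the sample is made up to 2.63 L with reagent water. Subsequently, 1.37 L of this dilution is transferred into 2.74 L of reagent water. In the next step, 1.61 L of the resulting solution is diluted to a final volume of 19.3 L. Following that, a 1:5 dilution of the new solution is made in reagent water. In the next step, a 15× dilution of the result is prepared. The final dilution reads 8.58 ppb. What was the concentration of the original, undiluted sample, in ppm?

Overall dilution factor = 6.005 × 3 × 11.99 × 5 × 15 = 1.62 × 10⁴.
Original = 8.58 ppb × 1.62 × 10⁴ = 1.39 × 10⁵ ppb = 139 ppm.

139 ppm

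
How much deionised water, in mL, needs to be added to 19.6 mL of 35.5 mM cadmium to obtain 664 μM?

664 μM = 0.664 mM.
V₂ = C₁V₁/C₂ = 35.5 × 19.6 / 0.664 = 1048 mL.
Diluent to add = V₂ − V₁ = 1048 − 19.6 = 1030 mL.

1030 mL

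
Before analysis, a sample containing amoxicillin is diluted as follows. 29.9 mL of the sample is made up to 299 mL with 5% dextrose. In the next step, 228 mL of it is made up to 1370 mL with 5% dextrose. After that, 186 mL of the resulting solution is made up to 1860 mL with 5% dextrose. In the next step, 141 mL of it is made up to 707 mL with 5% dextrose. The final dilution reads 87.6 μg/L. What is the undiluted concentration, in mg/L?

264 mg/L

Overall dilution factor = 10 × 6.009 × 10 × 5.014 = 3013.
Original = 87.6 μg/L × 3013 = 2.64 × 10⁵ μg/L = 264 mg/L.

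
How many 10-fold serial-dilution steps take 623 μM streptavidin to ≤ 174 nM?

Need 10ⁿ ≥ 3580, so n ≥ log(3580)/log(10) = 3.55.
Minimum whole steps: n = 4.

4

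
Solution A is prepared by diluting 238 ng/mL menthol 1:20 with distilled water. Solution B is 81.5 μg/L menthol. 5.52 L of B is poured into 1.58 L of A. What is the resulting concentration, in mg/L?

0.0660 mg/L

C_A = 238 ng/mL / 20 = 11.9 ng/mL.
C_B = 81.5 μg/L = 81.5 ng/mL.
C_mix = (C_A·V_A + C_B·V_B)/(V_A + V_B) = (11.9×1.58 + 81.5×5.52) / 7.100 = 66.0 ng/mL = 0.0660 mg/L.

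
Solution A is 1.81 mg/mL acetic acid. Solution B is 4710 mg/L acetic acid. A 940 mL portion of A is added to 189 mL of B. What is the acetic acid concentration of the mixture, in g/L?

C_B = 4710 mg/L = 4.71 mg/mL.
C_mix = (C_A·V_A + C_B·V_B)/(V_A + V_B) = (1.81×940 + 4.71×189) / 1129 = 2.30 mg/mL = 2.30 g/L.

2.30 g/L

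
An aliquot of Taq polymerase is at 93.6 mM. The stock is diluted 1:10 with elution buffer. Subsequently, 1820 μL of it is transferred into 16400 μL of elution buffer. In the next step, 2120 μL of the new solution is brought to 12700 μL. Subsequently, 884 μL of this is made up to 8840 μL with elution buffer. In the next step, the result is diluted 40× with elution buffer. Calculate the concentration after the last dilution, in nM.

390 nM

Overall dilution factor = 10 × 10.01 × 5.991 × 10 × 40 = 2.40 × 10⁵.
93.6 mM / 2.40 × 10⁵ = 3.90 × 10⁻⁴ mM = 390 nM.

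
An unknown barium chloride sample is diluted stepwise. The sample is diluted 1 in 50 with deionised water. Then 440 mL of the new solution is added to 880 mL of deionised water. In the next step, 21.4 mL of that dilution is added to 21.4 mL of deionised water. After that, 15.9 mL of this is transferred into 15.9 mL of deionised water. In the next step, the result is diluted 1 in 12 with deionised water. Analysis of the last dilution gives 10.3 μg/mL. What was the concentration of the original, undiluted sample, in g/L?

Overall dilution factor = 50 × 3 × 2 × 2 × 12 = 7200.
Original = 10.3 μg/mL × 7200 = 7.42 × 10⁴ μg/mL = 74.2 g/L.

74.2 g/L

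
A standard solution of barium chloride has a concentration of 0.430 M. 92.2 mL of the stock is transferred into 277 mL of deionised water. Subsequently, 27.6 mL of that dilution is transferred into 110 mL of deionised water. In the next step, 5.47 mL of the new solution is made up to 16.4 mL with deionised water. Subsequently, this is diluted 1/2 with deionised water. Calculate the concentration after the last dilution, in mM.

3.59 mM

Overall dilution factor = 4.004 × 4.986 × 2.998 × 2 = 120.
0.430 M / 120 = 3.59 × 10⁻³ M = 3.59 mM.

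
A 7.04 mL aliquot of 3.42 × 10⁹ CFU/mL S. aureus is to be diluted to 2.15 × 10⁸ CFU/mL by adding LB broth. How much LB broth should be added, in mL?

105 mL

V₂ = C₁V₁/C₂ = 3.42 × 10⁹ × 7.04 / 2.15 × 10⁸ = 112 mL.
Diluent to add = V₂ − V₁ = 112 − 7.04 = 105 mL.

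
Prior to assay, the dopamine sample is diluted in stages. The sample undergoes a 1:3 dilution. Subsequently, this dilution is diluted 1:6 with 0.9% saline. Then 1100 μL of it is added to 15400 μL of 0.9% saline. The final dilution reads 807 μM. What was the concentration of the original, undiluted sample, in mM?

218 mM

Overall dilution factor = 3 × 6 × 15 = 270.
Original = 807 μM × 270 = 2.18 × 10⁵ μM = 218 mM.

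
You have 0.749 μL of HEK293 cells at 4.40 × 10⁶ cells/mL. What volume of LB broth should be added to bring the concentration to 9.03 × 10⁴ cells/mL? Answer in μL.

V₂ = C₁V₁/C₂ = 4.40 × 10⁶ × 0.749 / 9.03 × 10⁴ = 36.5 μL.
Diluent to add = V₂ − V₁ = 36.5 − 0.749 = 35.7 μL.

35.7 μL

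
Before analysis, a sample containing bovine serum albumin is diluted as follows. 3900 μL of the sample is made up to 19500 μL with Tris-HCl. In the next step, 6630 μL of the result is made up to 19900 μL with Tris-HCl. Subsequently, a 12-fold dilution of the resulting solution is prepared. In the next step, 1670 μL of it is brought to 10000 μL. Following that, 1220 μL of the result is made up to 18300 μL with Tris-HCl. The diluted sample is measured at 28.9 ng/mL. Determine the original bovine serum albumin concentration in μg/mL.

Overall dilution factor = 5 × 3.002 × 12 × 5.988 × 15 = 1.62 × 10⁴.
Original = 28.9 ng/mL × 1.62 × 10⁴ = 4.67 × 10⁵ ng/mL = 467 μg/mL.

467 μg/mL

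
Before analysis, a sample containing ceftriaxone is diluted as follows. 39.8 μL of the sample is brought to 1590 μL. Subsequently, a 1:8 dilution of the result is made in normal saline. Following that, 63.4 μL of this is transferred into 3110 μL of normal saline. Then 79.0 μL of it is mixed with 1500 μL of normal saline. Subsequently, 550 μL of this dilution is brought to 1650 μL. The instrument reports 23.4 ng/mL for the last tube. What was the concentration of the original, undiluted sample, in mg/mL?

22.4 mg/mL

Overall dilution factor = 39.95 × 8 × 50.05 × 19.99 × 3 = 9.59 × 10⁵.
Original = 23.4 ng/mL × 9.59 × 10⁵ = 2.24 × 10⁷ ng/mL = 22.4 mg/mL.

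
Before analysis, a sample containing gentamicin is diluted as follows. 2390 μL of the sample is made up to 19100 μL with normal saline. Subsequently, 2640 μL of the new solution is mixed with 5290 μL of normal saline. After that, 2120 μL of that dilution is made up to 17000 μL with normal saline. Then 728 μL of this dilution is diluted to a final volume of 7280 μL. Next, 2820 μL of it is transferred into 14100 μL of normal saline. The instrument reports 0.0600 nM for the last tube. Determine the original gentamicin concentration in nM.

693 nM

Overall dilution factor = 7.992 × 3.004 × 8.019 × 10 × 6 = 1.15 × 10⁴.
Original = 0.0600 nM × 1.15 × 10⁴ = 693 nM.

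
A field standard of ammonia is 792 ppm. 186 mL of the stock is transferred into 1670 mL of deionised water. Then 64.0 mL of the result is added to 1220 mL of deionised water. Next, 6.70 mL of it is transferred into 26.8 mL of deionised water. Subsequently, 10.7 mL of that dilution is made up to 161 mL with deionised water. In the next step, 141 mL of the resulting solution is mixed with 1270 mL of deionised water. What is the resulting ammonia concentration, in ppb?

Overall dilution factor = 9.978 × 20.06 × 5 × 15.05 × 10.01 = 1.51 × 10⁵.
792 ppm / 1.51 × 10⁵ = 5.25 × 10⁻³ ppm = 5.25 ppb.

5.25 ppb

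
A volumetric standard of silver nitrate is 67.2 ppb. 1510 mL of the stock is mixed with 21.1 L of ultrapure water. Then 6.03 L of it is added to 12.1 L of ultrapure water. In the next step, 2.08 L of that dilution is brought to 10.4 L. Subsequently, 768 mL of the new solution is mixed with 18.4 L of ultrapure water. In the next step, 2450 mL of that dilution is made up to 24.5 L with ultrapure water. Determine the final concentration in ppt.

Overall dilution factor = 14.97 × 3.007 × 5 × 24.96 × 10 = 5.62 × 10⁴.
67.2 ppb / 5.62 × 10⁴ = 1.20 × 10⁻³ ppb = 1.20 ppt.

1.20 ppt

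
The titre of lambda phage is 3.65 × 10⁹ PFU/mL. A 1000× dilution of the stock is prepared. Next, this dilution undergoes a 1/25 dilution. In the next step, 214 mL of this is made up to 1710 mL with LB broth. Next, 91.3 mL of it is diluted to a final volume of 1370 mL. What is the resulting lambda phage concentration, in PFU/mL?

1220 PFU/mL

Overall dilution factor = 1000 × 25 × 7.991 × 15.01 = 3.00 × 10⁶.
3.65 × 10⁹ PFU/mL / 3.00 × 10⁶ = 1220 PFU/mL.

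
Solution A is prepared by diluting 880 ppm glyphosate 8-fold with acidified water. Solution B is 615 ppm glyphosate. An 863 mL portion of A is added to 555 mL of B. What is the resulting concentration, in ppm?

308 ppm

C_A = 880 ppm / 8 = 110 ppm.
C_mix = (C_A·V_A + C_B·V_B)/(V_A + V_B) = (110×863 + 615×555) / 1418 = 308 ppm.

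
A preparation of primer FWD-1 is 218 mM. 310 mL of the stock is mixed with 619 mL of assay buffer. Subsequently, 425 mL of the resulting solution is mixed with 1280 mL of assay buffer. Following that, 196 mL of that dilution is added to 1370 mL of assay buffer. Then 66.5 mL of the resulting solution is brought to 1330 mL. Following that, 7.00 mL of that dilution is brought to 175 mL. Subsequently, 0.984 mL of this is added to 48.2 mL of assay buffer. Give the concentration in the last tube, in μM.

Overall dilution factor = 2.997 × 4.012 × 7.990 × 20 × 25 × 49.98 = 2.40 × 10⁶.
218 mM / 2.40 × 10⁶ = 9.08 × 10⁻⁵ mM = 0.0908 μM.

0.0908 μM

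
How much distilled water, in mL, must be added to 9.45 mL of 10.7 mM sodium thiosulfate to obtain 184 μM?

540 mL

184 μM = 0.184 mM.
V₂ = C₁V₁/C₂ = 10.7 × 9.45 / 0.184 = 550 mL.
Diluent to add = V₂ − V₁ = 550 − 9.45 = 540 mL.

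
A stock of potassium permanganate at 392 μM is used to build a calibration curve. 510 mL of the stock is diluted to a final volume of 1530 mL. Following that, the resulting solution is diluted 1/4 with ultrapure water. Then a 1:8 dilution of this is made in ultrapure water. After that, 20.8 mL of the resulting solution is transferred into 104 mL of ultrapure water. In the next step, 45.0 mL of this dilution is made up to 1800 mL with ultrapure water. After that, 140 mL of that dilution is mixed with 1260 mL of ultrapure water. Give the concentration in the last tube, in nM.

Overall dilution factor = 3 × 4 × 8 × 6 × 40 × 10 = 2.30 × 10⁵.
392 μM / 2.30 × 10⁵ = 1.70 × 10⁻³ μM = 1.70 nM.

1.70 nM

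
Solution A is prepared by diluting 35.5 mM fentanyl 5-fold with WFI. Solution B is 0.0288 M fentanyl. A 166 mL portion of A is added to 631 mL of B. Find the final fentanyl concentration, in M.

0.0243 M

C_A = 35.5 mM / 5 = 7.10 mM.
C_B = 0.0288 M = 28.8 mM.
C_mix = (C_A·V_A + C_B·V_B)/(V_A + V_B) = (7.10×166 + 28.8×631) / 797.0 = 24.3 mM = 0.0243 M.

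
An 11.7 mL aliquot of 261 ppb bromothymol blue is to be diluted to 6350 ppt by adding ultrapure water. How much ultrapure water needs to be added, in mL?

6350 ppt = 6.35 ppb.
V₂ = C₁V₁/C₂ = 261 × 11.7 / 6.35 = 481 mL.
Diluent to add = V₂ − V₁ = 481 − 11.7 = 469 mL.

469 mL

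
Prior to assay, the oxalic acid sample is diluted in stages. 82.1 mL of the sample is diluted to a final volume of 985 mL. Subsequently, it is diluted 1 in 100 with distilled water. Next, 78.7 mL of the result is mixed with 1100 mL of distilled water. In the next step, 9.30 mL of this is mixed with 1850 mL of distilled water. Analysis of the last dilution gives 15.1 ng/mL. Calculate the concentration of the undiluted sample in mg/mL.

Overall dilution factor = 12.00 × 100 × 14.98 × 199.9 = 3.59 × 10⁶.
Original = 15.1 ng/mL × 3.59 × 10⁶ = 5.42 × 10⁷ ng/mL = 54.2 mg/mL.

54.2 mg/mL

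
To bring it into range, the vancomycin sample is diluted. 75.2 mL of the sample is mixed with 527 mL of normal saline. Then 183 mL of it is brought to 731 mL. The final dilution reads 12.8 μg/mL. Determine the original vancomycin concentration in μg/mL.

409 μg/mL

Overall dilution factor = 8.008 × 3.995 = 32.0.
Original = 12.8 μg/mL × 32.0 = 409 μg/mL.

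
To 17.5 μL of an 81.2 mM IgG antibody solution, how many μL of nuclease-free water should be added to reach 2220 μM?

2220 μM = 2.22 mM.
V₂ = C₁V₁/C₂ = 81.2 × 17.5 / 2.22 = 640 μL.
Diluent to add = V₂ − V₁ = 640 − 17.5 = 623 μL.

623 μL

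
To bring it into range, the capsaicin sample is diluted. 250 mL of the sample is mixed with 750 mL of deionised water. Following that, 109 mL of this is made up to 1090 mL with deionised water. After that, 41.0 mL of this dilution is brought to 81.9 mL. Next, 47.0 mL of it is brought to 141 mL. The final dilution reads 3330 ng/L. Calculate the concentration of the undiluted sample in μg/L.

Overall dilution factor = 4 × 10 × 1.998 × 3 = 240.
Original = 3330 ng/L × 240 = 7.98 × 10⁵ ng/L = 798 μg/L.

798 μg/L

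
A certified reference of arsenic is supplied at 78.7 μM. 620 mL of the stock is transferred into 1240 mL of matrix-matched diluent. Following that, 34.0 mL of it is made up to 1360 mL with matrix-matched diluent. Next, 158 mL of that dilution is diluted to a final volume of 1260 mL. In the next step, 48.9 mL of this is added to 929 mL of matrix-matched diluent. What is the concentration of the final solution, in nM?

4.11 nM

Overall dilution factor = 3 × 40 × 7.975 × 20.00 = 1.91 × 10⁴.
78.7 μM / 1.91 × 10⁴ = 4.11 × 10⁻³ μM = 4.11 nM.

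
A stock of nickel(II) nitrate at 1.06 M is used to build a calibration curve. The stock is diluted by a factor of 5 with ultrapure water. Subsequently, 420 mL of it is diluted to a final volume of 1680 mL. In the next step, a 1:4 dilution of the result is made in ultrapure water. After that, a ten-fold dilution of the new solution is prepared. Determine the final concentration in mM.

Overall dilution factor = 5 × 4 × 4 × 10 = 800.
1.06 M / 800 = 1.32 × 10⁻³ M = 1.32 mM.

1.32 mM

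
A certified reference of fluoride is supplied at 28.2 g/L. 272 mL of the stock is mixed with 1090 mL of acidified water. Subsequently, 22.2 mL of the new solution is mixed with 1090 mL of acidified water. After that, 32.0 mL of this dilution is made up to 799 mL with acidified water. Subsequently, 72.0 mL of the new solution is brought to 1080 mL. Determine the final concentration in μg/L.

Overall dilution factor = 5.007 × 50.10 × 24.97 × 15 = 9.40 × 10⁴.
28.2 g/L / 9.40 × 10⁴ = 3.00 × 10⁻⁴ g/L = 300 μg/L.

300 μg/L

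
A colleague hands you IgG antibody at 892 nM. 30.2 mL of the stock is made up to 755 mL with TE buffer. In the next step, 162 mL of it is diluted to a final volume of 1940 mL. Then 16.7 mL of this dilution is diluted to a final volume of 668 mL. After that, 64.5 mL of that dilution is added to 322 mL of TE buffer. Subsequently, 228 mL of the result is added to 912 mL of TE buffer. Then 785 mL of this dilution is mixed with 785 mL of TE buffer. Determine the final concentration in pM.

Overall dilution factor = 25 × 11.98 × 40 × 5.992 × 5 × 2 = 7.18 × 10⁵.
892 nM / 7.18 × 10⁵ = 1.24 × 10⁻³ nM = 1.24 pM.

1.24 pM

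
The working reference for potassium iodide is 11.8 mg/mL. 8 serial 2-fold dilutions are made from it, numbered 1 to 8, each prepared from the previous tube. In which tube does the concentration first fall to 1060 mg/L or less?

tube 4

Tube n has concentration 11.8 mg/mL / 2ⁿ.
Need 2ⁿ ≥ 11.8 mg/mL / 1060 mg/L = 11.1, so n ≥ 3.48.
First such tube: n = 4.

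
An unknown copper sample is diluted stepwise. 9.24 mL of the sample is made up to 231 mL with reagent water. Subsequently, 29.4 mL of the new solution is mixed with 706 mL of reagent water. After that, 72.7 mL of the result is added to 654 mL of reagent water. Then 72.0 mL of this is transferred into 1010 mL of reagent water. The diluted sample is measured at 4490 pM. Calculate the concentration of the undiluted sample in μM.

422 μM

Overall dilution factor = 25 × 25.01 × 9.996 × 15.03 = 9.39 × 10⁴.
Original = 4490 pM × 9.39 × 10⁴ = 4.22 × 10⁸ pM = 422 μM.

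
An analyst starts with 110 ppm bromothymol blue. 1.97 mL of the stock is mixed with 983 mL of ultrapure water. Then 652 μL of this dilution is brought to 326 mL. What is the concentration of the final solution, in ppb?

0.440 ppb

Overall dilution factor = 500.0 × 500 = 2.50 × 10⁵.
110 ppm / 2.50 × 10⁵ = 4.40 × 10⁻⁴ ppm = 0.440 ppb.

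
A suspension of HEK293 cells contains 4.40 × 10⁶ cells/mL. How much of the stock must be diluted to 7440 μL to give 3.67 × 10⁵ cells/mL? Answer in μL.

621 μL

V₁ = C₂V₂/C₁ = 3.67 × 10⁵ × 7440 / 4.40 × 10⁶ = 621 μL.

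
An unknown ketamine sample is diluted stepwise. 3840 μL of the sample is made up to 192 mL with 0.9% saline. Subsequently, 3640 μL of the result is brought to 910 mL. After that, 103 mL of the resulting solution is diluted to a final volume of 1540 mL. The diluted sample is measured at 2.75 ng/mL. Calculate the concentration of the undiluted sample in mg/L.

514 mg/L

Overall dilution factor = 50 × 250 × 14.95 = 1.87 × 10⁵.
Original = 2.75 ng/mL × 1.87 × 10⁵ = 5.14 × 10⁵ ng/mL = 514 mg/L.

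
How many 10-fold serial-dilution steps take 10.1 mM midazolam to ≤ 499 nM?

5

Need 10ⁿ ≥ 2.02 × 10⁴, so n ≥ log(2.02 × 10⁴)/log(10) = 4.31.
Minimum whole steps: n = 5.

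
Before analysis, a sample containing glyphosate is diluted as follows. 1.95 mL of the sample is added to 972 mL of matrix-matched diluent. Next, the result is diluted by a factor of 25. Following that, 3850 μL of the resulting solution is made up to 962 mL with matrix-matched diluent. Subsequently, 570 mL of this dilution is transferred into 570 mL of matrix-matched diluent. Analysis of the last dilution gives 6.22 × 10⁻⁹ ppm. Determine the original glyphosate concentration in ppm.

Overall dilution factor = 499.5 × 25 × 249.9 × 2 = 6.24 × 10⁶.
Original = 6.22 × 10⁻⁹ ppm × 6.24 × 10⁶ = 0.0388 ppm.

0.0388 ppm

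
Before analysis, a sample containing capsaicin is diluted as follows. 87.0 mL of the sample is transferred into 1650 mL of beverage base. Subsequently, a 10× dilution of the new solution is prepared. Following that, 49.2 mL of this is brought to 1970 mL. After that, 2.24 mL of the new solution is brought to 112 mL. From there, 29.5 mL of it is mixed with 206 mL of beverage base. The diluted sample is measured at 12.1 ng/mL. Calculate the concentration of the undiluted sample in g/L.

38.6 g/L

Overall dilution factor = 19.97 × 10 × 40.04 × 50 × 7.983 = 3.19 × 10⁶.
Original = 12.1 ng/mL × 3.19 × 10⁶ = 3.86 × 10⁷ ng/mL = 38.6 g/L.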